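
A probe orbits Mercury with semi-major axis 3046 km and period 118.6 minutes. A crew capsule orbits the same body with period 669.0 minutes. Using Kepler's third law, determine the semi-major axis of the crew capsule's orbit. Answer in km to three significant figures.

a₂ ≈ 9650 km

Kepler's third law: a³ ∝ T², so a₂ = a₁ (T₂/T₁)^(2/3).
T₂/T₁ = 5.641, (T₂/T₁)^(2/3) = 3.169.
a₂ = 3046 × 3.169 = 9652 km.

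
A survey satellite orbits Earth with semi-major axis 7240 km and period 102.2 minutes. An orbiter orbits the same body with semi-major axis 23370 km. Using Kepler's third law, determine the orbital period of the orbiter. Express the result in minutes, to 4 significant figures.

Kepler's third law: T² ∝ a³, so T₂ = T₁ (a₂/a₁)^(3/2).
a₂/a₁ = 3.228, (a₂/a₁)^(3/2) = 5.799.
T₂ = 102.2 × 5.799 = 592.7 minutes.

T₂ ≈ 592.7 minutes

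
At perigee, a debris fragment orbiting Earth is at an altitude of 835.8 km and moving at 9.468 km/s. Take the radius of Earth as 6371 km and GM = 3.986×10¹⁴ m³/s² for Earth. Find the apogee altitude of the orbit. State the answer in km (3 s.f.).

r_p = 6371 + 835.8 = 7206.8 km = 7.207×10⁶ m.
Specific energy ε = v²/2 − μ/r = -1.049×10⁷ J/kg, so a = −μ/(2ε) = 1.900×10⁷ m.
The apsides satisfy r_p + r_a = 2a, so the apogee radius is 2a − r_p = 3.080×10⁷ m = 30801 km.
Apogee altitude = 30801 − 6371 = 24430 km.

apogee altitude ≈ 24400 km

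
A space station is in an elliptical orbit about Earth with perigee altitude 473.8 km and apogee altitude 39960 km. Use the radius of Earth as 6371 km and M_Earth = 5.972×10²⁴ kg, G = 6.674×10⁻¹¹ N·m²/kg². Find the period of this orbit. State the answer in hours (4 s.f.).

T ≈ 11.99 hours

μ = GM = 6.674×10⁻¹¹ × 5.972×10²⁴ = 3.986×10¹⁴ m³/s².
r_p = 6371 + 473.8 = 6844.8 km = 6.8448×10⁶ m.
r_a = 6371 + 39960 = 46331 km = 4.6331×10⁷ m.
Semi-major axis a = (r_p + r_a)/2 = (6844.8 + 46331)/2 = 26588 km = 2.659×10⁷ m.
By Kepler's third law T = 2π√(a³/μ) = 2π × 6.867×10³ = 4.315×10⁴ s.
= 11.99 hours.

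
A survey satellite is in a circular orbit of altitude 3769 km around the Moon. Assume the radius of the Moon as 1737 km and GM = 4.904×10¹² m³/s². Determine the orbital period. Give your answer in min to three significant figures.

r = 1737 + 3769 = 5506.0 km = 5.5060×10⁶ m.
Kepler's third law: T = 2π√(r³/μ) = 2π√((5.506×10⁶)³ / 4.904×10¹²).
r³/μ = 3.404×10⁷ s², so T = 2π × 5.834×10³ = 3.666×10⁴ s.
Converting: 3.666×10⁴ s ÷ 60.00 = 611.0 min.

T ≈ 611 min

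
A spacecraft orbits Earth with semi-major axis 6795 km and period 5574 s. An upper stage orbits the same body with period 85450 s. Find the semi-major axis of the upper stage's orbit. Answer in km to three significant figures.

Kepler's third law: a³ ∝ T², so a₂ = a₁ (T₂/T₁)^(2/3).
T₂/T₁ = 15.33, (T₂/T₁)^(2/3) = 6.171.
a₂ = 6795 × 6.171 = 41930 km.

a₂ ≈ 41900 km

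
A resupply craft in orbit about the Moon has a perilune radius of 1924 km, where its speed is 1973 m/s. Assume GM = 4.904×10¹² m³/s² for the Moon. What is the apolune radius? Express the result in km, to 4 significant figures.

apolune radius ≈ 6216 km

r_p = 1.924×10⁶ m.
Specific energy ε = v²/2 − μ/r = -6.025×10⁵ J/kg, so a = −μ/(2ε) = 4.070×10⁶ m.
The apsides satisfy r_p + r_a = 2a, so the apolune radius is 2a − r_p = 6.216×10⁶ m = 6215.5 km.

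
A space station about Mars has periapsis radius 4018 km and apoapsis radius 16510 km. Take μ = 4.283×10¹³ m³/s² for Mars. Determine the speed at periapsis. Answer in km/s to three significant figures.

Semi-major axis a = (r_p + r_a)/2 = 10264 km = 1.026×10⁷ m.
Vis-viva: v² = μ(2/r − 1/a) = 4.283×10¹³ × (4.978×10⁻⁷ − 9.743×10⁻⁸) = 1.715×10⁷ m²/s².
v = 4141 m/s = 4.141 km/s.

v ≈ 4.14 km/s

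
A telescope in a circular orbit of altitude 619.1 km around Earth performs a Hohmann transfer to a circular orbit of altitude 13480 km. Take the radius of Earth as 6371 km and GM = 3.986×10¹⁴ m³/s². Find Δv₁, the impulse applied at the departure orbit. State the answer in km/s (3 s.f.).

Δv ≈ 1.63 km/s

r₁ = 6371 + 619.1 = 6990.1 km = 6.9901×10⁶ m.
r₂ = 6371 + 13480 = 19851 km = 1.9851×10⁷ m.
Transfer ellipse a_t = (r₁ + r₂)/2 = 1.342×10⁷ m.
At r₁: circular v_c1 = √(μ/r₁) = 7551 m/s; transfer-perigee v_p = √[μ(2/r₁ − 1/a_t)] = 9184 m/s.
Δv₁ = v_p − v_c1 = 1633 m/s.
= 1.633 km/s.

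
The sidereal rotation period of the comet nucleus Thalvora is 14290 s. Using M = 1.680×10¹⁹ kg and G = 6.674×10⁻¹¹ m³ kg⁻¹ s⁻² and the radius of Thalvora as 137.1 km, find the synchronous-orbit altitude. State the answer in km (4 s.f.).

μ = GM = 6.674×10⁻¹¹ × 1.680×10¹⁹ = 1.121×10⁹ m³/s².
A synchronous orbit has period T, so by Kepler's third law a = (μT²/4π²)^(1/3).
μT²/4π² = 1.121×10⁹ × (1.429×10⁴)² / 39.48 = 5.800×10¹⁵ m³.
a = 1.797×10⁵ m = 179.67 km.
Altitude h = a − R = 179.67 − 137.1 = 42.566 km.

h_sync ≈ 42.57 km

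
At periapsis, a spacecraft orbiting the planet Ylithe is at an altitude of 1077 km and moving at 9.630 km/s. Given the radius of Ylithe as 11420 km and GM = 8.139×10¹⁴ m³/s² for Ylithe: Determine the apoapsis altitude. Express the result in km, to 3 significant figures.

apoapsis altitude ≈ 19500 km

r_p = 11420 + 1077 = 12497 km = 1.250×10⁷ m.
Specific energy ε = v²/2 − μ/r = -1.876×10⁷ J/kg, so a = −μ/(2ε) = 2.169×10⁷ m.
The apsides satisfy r_p + r_a = 2a, so the apoapsis radius is 2a − r_p = 3.089×10⁷ m = 30890 km.
Apoapsis altitude = 30890 − 11420 = 19470 km.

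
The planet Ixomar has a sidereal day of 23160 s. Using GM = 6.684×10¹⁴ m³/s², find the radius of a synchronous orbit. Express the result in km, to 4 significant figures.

A synchronous orbit has period T, so by Kepler's third law a = (μT²/4π²)^(1/3).
μT²/4π² = 6.684×10¹⁴ × (2.316×10⁴)² / 39.48 = 9.081×10²¹ m³.
a = 2.086×10⁷ m = 20863 km.

r_sync ≈ 20860 km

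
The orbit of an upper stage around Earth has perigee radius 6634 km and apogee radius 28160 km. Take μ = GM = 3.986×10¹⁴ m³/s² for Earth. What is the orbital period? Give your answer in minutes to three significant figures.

Semi-major axis a = (r_p + r_a)/2 = (6634.0 + 28160)/2 = 17397 km = 1.740×10⁷ m.
By Kepler's third law T = 2π√(a³/μ) = 2π × 3.634×10³ = 2.284×10⁴ s.
= 380.6 minutes.

T ≈ 381 minutes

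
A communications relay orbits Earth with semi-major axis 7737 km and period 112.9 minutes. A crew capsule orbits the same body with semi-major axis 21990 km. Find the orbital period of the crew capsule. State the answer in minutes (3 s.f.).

T₂ ≈ 541 minutes

Kepler's third law: T² ∝ a³, so T₂ = T₁ (a₂/a₁)^(3/2).
a₂/a₁ = 2.842, (a₂/a₁)^(3/2) = 4.792.
T₂ = 112.9 × 4.792 = 541.0 minutes.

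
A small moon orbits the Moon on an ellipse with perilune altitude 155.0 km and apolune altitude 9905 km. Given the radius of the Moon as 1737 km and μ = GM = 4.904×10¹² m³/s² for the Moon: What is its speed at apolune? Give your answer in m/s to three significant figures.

v ≈ 343 m/s

r_p = 1737 + 155.0 = 1892.0 km = 1.8920×10⁶ m.
r_a = 1737 + 9905 = 11642 km = 1.1642×10⁷ m.
Semi-major axis a = (r_p + r_a)/2 = 6767.0 km = 6.767×10⁶ m.
Vis-viva: v² = μ(2/r − 1/a) = 4.904×10¹² × (1.718×10⁻⁷ − 1.478×10⁻⁷) = 1.178×10⁵ m²/s².
v = 343.2 m/s.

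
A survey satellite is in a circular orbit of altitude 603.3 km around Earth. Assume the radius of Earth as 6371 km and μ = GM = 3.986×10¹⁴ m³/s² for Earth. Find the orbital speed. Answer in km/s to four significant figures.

v ≈ 7.560 km/s

r = 6371 + 603.3 = 6974.3 km = 6.9743×10⁶ m.
For a circular orbit v = √(μ/r) = √(3.986×10¹⁴ / 6.974×10⁶) = √(5.715×10⁷) = 7560 m/s.
That is 7.560 km/s.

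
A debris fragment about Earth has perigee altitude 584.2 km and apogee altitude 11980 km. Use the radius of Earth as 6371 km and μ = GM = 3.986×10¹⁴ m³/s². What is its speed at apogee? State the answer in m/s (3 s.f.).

v ≈ 3460 m/s

r_p = 6371 + 584.2 = 6955.2 km = 6.9552×10⁶ m.
r_a = 6371 + 11980 = 18351 km = 1.8351×10⁷ m.
Semi-major axis a = (r_p + r_a)/2 = 12653 km = 1.265×10⁷ m.
Vis-viva: v² = μ(2/r − 1/a) = 3.986×10¹⁴ × (1.090×10⁻⁷ − 7.903×10⁻⁸) = 1.194×10⁷ m²/s².
v = 3455 m/s.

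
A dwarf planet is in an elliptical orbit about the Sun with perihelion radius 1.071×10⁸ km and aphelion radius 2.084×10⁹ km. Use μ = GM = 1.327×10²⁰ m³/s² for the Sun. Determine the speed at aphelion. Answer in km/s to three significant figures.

Semi-major axis a = (r_p + r_a)/2 = 1.0956×10⁹ km = 1.096×10¹² m.
Vis-viva: v² = μ(2/r − 1/a) = 1.327×10²⁰ × (9.597×10⁻¹³ − 9.128×10⁻¹³) = 6.225×10⁶ m²/s².
v = 2495 m/s = 2.495 km/s.

v ≈ 2.49 km/s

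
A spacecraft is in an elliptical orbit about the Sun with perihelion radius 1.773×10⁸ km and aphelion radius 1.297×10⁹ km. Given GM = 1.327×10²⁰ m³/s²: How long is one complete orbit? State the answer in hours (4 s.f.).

T ≈ 95890 hours

Semi-major axis a = (r_p + r_a)/2 = (1.7730×10⁸ + 1.2970×10⁹)/2 = 7.3715×10⁸ km = 7.372×10¹¹ m.
By Kepler's third law T = 2π√(a³/μ) = 2π × 5.494×10⁷ = 3.452×10⁸ s.
= 95890 hours.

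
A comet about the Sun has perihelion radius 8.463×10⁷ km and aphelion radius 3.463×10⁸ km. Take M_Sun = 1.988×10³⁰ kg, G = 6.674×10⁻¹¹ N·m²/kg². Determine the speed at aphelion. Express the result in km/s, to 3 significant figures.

μ = GM = 6.674×10⁻¹¹ × 1.988×10³⁰ = 1.327×10²⁰ m³/s².
Semi-major axis a = (r_p + r_a)/2 = 2.1546×10⁸ km = 2.155×10¹¹ m.
Vis-viva: v² = μ(2/r − 1/a) = 1.327×10²⁰ × (5.775×10⁻¹² − 4.641×10⁻¹²) = 1.505×10⁸ m²/s².
v = 12270 m/s = 12.27 km/s.

v ≈ 12.3 km/s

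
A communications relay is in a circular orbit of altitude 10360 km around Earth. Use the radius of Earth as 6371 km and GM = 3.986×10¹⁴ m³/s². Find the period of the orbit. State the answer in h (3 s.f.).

T ≈ 5.98 h

r = 6371 + 10360 = 16731 km = 1.6731×10⁷ m.
Kepler's third law: T = 2π√(r³/μ) = 2π√((1.673×10⁷)³ / 3.986×10¹⁴).
r³/μ = 1.175×10⁷ s², so T = 2π × 3.428×10³ = 2.154×10⁴ s.
Converting: 2.154×10⁴ s ÷ 3600 = 5.983 h.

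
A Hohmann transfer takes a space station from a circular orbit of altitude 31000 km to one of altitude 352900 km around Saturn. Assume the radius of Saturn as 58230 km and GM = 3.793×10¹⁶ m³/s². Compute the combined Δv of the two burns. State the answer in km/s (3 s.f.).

Δv_total ≈ 9.68 km/s

r₁ = 58230 + 31000 = 89230 km = 8.9230×10⁷ m.
r₂ = 58230 + 352900 = 411130 km = 4.1113×10⁸ m.
Transfer ellipse a_t = (r₁ + r₂)/2 = 2.502×10⁸ m.
At r₁: circular v_c1 = √(μ/r₁) = 20620 m/s; transfer-perikrone v_p = √[μ(2/r₁ − 1/a_t)] = 26430 m/s.
Δv₁ = v_p − v_c1 = 5813 m/s.
At r₂: circular v_c2 = √(μ/r₂) = 9605 m/s; transfer-apokrone v_a = √[μ(2/r₂ − 1/a_t)] = 5736 m/s.
Δv₂ = v_c2 − v_a = 3869 m/s.
Total Δv = Δv₁ + Δv₂ = 9681 m/s = 9.681 km/s.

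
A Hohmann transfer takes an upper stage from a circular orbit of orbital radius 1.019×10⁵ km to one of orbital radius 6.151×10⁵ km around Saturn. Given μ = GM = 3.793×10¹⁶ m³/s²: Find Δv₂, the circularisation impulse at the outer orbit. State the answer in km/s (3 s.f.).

r₁ = 1.019×10⁵ km = 1.019×10⁸ m.
r₂ = 6.151×10⁵ km = 6.151×10⁸ m.
Transfer ellipse a_t = (r₁ + r₂)/2 = 3.585×10⁸ m.
At r₁: circular v_c1 = √(μ/r₁) = 19290 m/s; transfer-perikrone v_p = √[μ(2/r₁ − 1/a_t)] = 25270 m/s.
At r₂: circular v_c2 = √(μ/r₂) = 7853 m/s; transfer-apokrone v_a = √[μ(2/r₂ − 1/a_t)] = 4187 m/s.
Δv₂ = v_c2 − v_a = 3666 m/s.
= 3.666 km/s.

Δv ≈ 3.67 km/s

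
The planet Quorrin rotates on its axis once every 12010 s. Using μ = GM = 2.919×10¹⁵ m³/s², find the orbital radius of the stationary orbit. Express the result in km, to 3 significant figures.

A synchronous orbit has period T, so by Kepler's third law a = (μT²/4π²)^(1/3).
μT²/4π² = 2.919×10¹⁵ × (1.201×10⁴)² / 39.48 = 1.066×10²² m³.
a = 2.201×10⁷ m = 22012 km.

r_sync ≈ 22000 km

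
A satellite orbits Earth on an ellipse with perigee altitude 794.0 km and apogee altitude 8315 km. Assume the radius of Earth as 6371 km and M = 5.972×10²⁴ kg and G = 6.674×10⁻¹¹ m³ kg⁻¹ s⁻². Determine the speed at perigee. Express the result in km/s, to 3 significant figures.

v ≈ 8.65 km/s

μ = GM = 6.674×10⁻¹¹ × 5.972×10²⁴ = 3.986×10¹⁴ m³/s².
r_p = 6371 + 794.0 = 7165.0 km = 7.1650×10⁶ m.
r_a = 6371 + 8315 = 14686 km = 1.4686×10⁷ m.
Semi-major axis a = (r_p + r_a)/2 = 10926 km = 1.093×10⁷ m.
Vis-viva: v² = μ(2/r − 1/a) = 3.986×10¹⁴ × (2.791×10⁻⁷ − 9.153×10⁻⁸) = 7.477×10⁷ m²/s².
v = 8647 m/s = 8.647 km/s.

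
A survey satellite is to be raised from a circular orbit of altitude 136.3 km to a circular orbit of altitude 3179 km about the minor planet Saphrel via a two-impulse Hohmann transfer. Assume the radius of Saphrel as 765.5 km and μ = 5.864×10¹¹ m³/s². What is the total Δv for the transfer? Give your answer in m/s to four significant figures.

r₁ = 765.5 + 136.3 = 901.80 km = 9.0180×10⁵ m.
r₂ = 765.5 + 3179 = 3944.5 km = 3.9445×10⁶ m.
Transfer ellipse a_t = (r₁ + r₂)/2 = 2.423×10⁶ m.
At r₁: circular v_c1 = √(μ/r₁) = 806.4 m/s; transfer-periapsis v_p = √[μ(2/r₁ − 1/a_t)] = 1029 m/s.
Δv₁ = v_p − v_c1 = 222.5 m/s.
At r₂: circular v_c2 = √(μ/r₂) = 385.6 m/s; transfer-apoapsis v_a = √[μ(2/r₂ − 1/a_t)] = 235.2 m/s.
Δv₂ = v_c2 − v_a = 150.4 m/s.
Total Δv = Δv₁ + Δv₂ = 372.8 m/s.

Δv_total ≈ 372.8 m/s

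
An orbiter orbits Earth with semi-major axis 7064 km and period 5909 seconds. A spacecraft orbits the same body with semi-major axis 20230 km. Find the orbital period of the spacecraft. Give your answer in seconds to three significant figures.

Kepler's third law: T² ∝ a³, so T₂ = T₁ (a₂/a₁)^(3/2).
a₂/a₁ = 2.864, (a₂/a₁)^(3/2) = 4.846.
T₂ = 5909 × 4.846 = 28640 seconds.

T₂ ≈ 28600 seconds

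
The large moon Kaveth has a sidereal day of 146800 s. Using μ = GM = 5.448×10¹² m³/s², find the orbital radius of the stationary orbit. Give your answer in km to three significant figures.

A synchronous orbit has period T, so by Kepler's third law a = (μT²/4π²)^(1/3).
μT²/4π² = 5.448×10¹² × (1.468×10⁵)² / 39.48 = 2.974×10²¹ m³.
a = 1.438×10⁷ m = 14381 km.

r_sync ≈ 14400 km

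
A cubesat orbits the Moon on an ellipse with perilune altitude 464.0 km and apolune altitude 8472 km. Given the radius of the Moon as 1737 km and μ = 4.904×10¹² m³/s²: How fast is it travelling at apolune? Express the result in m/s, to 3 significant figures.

v ≈ 413 m/s

r_p = 1737 + 464.0 = 2201.0 km = 2.2010×10⁶ m.
r_a = 1737 + 8472 = 10209 km = 1.0209×10⁷ m.
Semi-major axis a = (r_p + r_a)/2 = 6205.0 km = 6.205×10⁶ m.
Vis-viva: v² = μ(2/r − 1/a) = 4.904×10¹² × (1.959×10⁻⁷ − 1.612×10⁻⁷) = 1.704×10⁵ m²/s².
v = 412.8 m/s.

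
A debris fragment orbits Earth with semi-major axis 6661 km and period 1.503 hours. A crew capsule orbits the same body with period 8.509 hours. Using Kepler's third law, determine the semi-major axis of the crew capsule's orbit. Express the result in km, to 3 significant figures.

Kepler's third law: a³ ∝ T², so a₂ = a₁ (T₂/T₁)^(2/3).
T₂/T₁ = 5.661, (T₂/T₁)^(2/3) = 3.176.
a₂ = 6661 × 3.176 = 21160 km.

a₂ ≈ 21200 km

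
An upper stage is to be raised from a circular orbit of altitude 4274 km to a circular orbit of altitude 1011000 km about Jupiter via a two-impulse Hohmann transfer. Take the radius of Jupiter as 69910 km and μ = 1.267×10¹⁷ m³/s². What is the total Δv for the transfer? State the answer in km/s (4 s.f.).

r₁ = 69910 + 4274 = 74184 km = 7.4184×10⁷ m.
r₂ = 69910 + 1011000 = 1080900 km = 1.0809×10⁹ m.
Transfer ellipse a_t = (r₁ + r₂)/2 = 5.775×10⁸ m.
At r₁: circular v_c1 = √(μ/r₁) = 41330 m/s; transfer-perijove v_p = √[μ(2/r₁ − 1/a_t)] = 56540 m/s.
Δv₁ = v_p − v_c1 = 15210 m/s.
At r₂: circular v_c2 = √(μ/r₂) = 10830 m/s; transfer-apojove v_a = √[μ(2/r₂ − 1/a_t)] = 3880 m/s.
Δv₂ = v_c2 − v_a = 6946 m/s.
Total Δv = Δv₁ + Δv₂ = 22160 m/s = 22.16 km/s.

Δv_total ≈ 22.16 km/s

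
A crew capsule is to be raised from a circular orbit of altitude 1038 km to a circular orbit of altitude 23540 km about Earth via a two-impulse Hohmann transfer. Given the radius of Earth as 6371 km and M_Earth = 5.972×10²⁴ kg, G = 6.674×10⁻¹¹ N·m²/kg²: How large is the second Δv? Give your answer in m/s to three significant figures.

Δv ≈ 1350 m/s

μ = GM = 6.674×10⁻¹¹ × 5.972×10²⁴ = 3.986×10¹⁴ m³/s².
r₁ = 6371 + 1038 = 7409.0 km = 7.4090×10⁶ m.
r₂ = 6371 + 23540 = 29911 km = 2.9911×10⁷ m.
Transfer ellipse a_t = (r₁ + r₂)/2 = 1.866×10⁷ m.
At r₁: circular v_c1 = √(μ/r₁) = 7335 m/s; transfer-perigee v_p = √[μ(2/r₁ − 1/a_t)] = 9286 m/s.
At r₂: circular v_c2 = √(μ/r₂) = 3650 m/s; transfer-apogee v_a = √[μ(2/r₂ − 1/a_t)] = 2300 m/s.
Δv₂ = v_c2 − v_a = 1350 m/s.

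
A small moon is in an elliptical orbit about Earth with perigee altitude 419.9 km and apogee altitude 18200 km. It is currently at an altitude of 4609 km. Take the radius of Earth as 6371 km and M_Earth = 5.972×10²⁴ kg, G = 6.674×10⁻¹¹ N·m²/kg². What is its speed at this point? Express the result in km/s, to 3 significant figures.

μ = GM = 6.674×10⁻¹¹ × 5.972×10²⁴ = 3.986×10¹⁴ m³/s².
r_p = 6371 + 419.9 = 6790.9 km = 6.7909×10⁶ m.
r_a = 6371 + 18200 = 24571 km = 2.4571×10⁷ m.
r = 6371 + 4609 = 10980 km = 1.098×10⁷ m.
Semi-major axis a = (r_p + r_a)/2 = 15681 km = 1.568×10⁷ m.
Vis-viva: v² = μ(2/r − 1/a) = 3.986×10¹⁴ × (1.821×10⁻⁷ − 6.377×10⁻⁸) = 4.718×10⁷ m²/s².
v = 6869 m/s = 6.869 km/s.

v ≈ 6.87 km/s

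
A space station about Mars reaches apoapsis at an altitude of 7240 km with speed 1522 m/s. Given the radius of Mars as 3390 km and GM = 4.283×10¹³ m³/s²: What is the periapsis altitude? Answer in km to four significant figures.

periapsis altitude ≈ 898.6 km

r_a = 3390 + 7240 = 10630 km = 1.063×10⁷ m.
Specific energy ε = v²/2 − μ/r = -2.871×10⁶ J/kg, so a = −μ/(2ε) = 7.459×10⁶ m.
The apsides satisfy r_p + r_a = 2a, so the periapsis radius is 2a − r_a = 4.289×10⁶ m = 4288.6 km.
Periapsis altitude = 4288.6 − 3390 = 898.56 km.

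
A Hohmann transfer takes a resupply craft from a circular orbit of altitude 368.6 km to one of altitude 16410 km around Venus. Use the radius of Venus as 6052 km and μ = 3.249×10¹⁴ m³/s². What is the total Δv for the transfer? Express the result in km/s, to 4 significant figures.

r₁ = 6052 + 368.6 = 6420.6 km = 6.4206×10⁶ m.
r₂ = 6052 + 16410 = 22462 km = 2.2462×10⁷ m.
Transfer ellipse a_t = (r₁ + r₂)/2 = 1.444×10⁷ m.
At r₁: circular v_c1 = √(μ/r₁) = 7114 m/s; transfer-periapsis v_p = √[μ(2/r₁ − 1/a_t)] = 8872 m/s.
Δv₁ = v_p − v_c1 = 1758 m/s.
At r₂: circular v_c2 = √(μ/r₂) = 3803 m/s; transfer-apoapsis v_a = √[μ(2/r₂ − 1/a_t)] = 2536 m/s.
Δv₂ = v_c2 − v_a = 1267 m/s.
Total Δv = Δv₁ + Δv₂ = 3025 m/s = 3.025 km/s.

Δv_total ≈ 3.025 km/s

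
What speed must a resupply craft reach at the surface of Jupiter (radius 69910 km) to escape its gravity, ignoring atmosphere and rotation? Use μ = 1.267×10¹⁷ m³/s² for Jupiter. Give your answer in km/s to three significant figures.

r = R = 6.991×10⁷ m.
Escape speed v_esc = √(2μ/r) = √(2 × 1.267×10¹⁷ / 6.991×10⁷) = √(3.625×10⁹) = 60210 m/s.
= 60.21 km/s.

v_esc ≈ 60.2 km/s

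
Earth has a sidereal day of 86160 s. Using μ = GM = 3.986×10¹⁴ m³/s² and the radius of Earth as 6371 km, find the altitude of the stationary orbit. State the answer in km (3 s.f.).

h_sync ≈ 35800 km

A synchronous orbit has period T, so by Kepler's third law a = (μT²/4π²)^(1/3).
μT²/4π² = 3.986×10¹⁴ × (8.616×10⁴)² / 39.48 = 7.495×10²² m³.
a = 4.216×10⁷ m = 42163 km.
Altitude h = a − R = 42163 − 6371 = 35792 km.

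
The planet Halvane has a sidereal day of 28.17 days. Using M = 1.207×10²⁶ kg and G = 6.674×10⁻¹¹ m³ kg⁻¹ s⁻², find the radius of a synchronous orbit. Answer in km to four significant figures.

μ = GM = 6.674×10⁻¹¹ × 1.207×10²⁶ = 8.056×10¹⁵ m³/s².
T = 28.17 days = 2.434×10⁶ s.
A synchronous orbit has period T, so by Kepler's third law a = (μT²/4π²)^(1/3).
μT²/4π² = 8.056×10¹⁵ × (2.434×10⁶)² / 39.48 = 1.209×10²⁷ m³.
a = 1.065×10⁹ m = 1.0652×10⁶ km.

r_sync ≈ 1.065×10⁶ km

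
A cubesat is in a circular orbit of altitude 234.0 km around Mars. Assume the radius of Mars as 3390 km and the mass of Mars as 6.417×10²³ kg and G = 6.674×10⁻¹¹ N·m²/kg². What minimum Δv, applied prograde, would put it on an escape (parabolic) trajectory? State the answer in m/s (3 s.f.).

μ = GM = 6.674×10⁻¹¹ × 6.417×10²³ = 4.283×10¹³ m³/s².
r = 3390 + 234.0 = 3624.0 km = 3.6240×10⁶ m.
Circular speed v_c = √(μ/r) = 3438 m/s.
Escape speed v_esc = √(2μ/r) = √2 × v_c = 4862 m/s.
Δv = v_esc − v_c = 1424 m/s.

Δv ≈ 1420 m/s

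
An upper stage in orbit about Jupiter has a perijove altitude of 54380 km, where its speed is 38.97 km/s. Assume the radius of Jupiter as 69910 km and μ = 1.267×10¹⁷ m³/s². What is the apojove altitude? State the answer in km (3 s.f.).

r_p = 69910 + 54380 = 1.2429×10⁵ km = 1.243×10⁸ m.
Specific energy ε = v²/2 − μ/r = -2.601×10⁸ J/kg, so a = −μ/(2ε) = 2.436×10⁸ m.
The apsides satisfy r_p + r_a = 2a, so the apojove radius is 2a − r_p = 3.629×10⁸ m = 3.6291×10⁵ km.
Apojove altitude = 3.6291×10⁵ − 69910 = 2.9300×10⁵ km.

apojove altitude ≈ 2.93×10⁵ km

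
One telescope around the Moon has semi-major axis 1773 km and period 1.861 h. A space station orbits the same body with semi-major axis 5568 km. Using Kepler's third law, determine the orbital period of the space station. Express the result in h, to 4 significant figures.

T₂ ≈ 10.36 h

Kepler's third law: T² ∝ a³, so T₂ = T₁ (a₂/a₁)^(3/2).
a₂/a₁ = 3.140, (a₂/a₁)^(3/2) = 5.565.
T₂ = 1.861 × 5.565 = 10.36 h.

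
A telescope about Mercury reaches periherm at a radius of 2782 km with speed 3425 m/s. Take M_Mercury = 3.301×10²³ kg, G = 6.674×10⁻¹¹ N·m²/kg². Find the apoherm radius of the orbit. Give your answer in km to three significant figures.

μ = GM = 6.674×10⁻¹¹ × 3.301×10²³ = 2.203×10¹³ m³/s².
r_p = 2.782×10⁶ m.
Specific energy ε = v²/2 − μ/r = -2.054×10⁶ J/kg, so a = −μ/(2ε) = 5.364×10⁶ m.
The apsides satisfy r_p + r_a = 2a, so the apoherm radius is 2a − r_p = 7.945×10⁶ m = 7945.1 km.

apoherm radius ≈ 7950 km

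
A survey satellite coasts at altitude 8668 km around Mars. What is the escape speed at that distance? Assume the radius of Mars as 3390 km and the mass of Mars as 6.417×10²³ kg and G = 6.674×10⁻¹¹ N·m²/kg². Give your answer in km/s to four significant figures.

μ = GM = 6.674×10⁻¹¹ × 6.417×10²³ = 4.283×10¹³ m³/s².
r = 3390 + 8668 = 12058 km = 1.2058×10⁷ m.
Escape speed v_esc = √(2μ/r) = √(2 × 4.283×10¹³ / 1.206×10⁷) = √(7.104×10⁶) = 2665 m/s.
= 2.665 km/s.

v_esc ≈ 2.665 km/s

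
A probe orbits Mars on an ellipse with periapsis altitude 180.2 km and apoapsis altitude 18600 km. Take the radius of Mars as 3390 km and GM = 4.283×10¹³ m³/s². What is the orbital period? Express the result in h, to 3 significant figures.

T ≈ 12.2 h

r_p = 3390 + 180.2 = 3570.2 km = 3.5702×10⁶ m.
r_a = 3390 + 18600 = 21990 km = 2.1990×10⁷ m.
Semi-major axis a = (r_p + r_a)/2 = (3570.2 + 21990)/2 = 12780 km = 1.278×10⁷ m.
By Kepler's third law T = 2π√(a³/μ) = 2π × 6.981×10³ = 4.386×10⁴ s.
= 12.18 h.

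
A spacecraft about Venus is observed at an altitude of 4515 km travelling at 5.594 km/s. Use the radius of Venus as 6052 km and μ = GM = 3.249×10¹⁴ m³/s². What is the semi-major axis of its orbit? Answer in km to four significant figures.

r = 6052 + 4515 = 10567 km = 1.057×10⁷ m.
Vis-viva rearranged: 1/a = 2/r − v²/μ = 1.893×10⁻⁷ − 9.632×10⁻⁸ = 9.295×10⁻⁸ m⁻¹.
a = 1.076×10⁷ m = 10758 km.

a ≈ 10760 km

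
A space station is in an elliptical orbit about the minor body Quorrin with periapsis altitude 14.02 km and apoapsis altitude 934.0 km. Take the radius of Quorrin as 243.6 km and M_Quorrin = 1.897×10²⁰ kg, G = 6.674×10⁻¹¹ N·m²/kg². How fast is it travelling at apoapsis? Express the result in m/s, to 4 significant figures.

v ≈ 62.13 m/s

μ = GM = 6.674×10⁻¹¹ × 1.897×10²⁰ = 1.266×10¹⁰ m³/s².
r_p = 243.6 + 14.02 = 257.62 km = 2.5762×10⁵ m.
r_a = 243.6 + 934.0 = 1177.6 km = 1.1776×10⁶ m.
Semi-major axis a = (r_p + r_a)/2 = 717.61 km = 7.176×10⁵ m.
Vis-viva: v² = μ(2/r − 1/a) = 1.266×10¹⁰ × (1.698×10⁻⁶ − 1.394×10⁻⁶) = 3.860×10³ m²/s².
v = 62.13 m/s.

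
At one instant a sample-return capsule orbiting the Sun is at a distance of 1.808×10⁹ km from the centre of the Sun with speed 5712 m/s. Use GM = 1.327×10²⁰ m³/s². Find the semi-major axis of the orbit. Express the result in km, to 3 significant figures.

r = 1.808×10¹² m.
Vis-viva rearranged: 1/a = 2/r − v²/μ = 1.106×10⁻¹² − 2.459×10⁻¹³ = 8.603×10⁻¹³ m⁻¹.
a = 1.162×10¹² m = 1.1624×10⁹ km.

a ≈ 1.16×10⁹ km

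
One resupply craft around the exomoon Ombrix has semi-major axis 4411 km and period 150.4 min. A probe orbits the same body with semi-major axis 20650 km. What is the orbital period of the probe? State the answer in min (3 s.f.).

Kepler's third law: T² ∝ a³, so T₂ = T₁ (a₂/a₁)^(3/2).
a₂/a₁ = 4.681, (a₂/a₁)^(3/2) = 10.13.
T₂ = 150.4 × 10.13 = 1523 min.

T₂ ≈ 1520 min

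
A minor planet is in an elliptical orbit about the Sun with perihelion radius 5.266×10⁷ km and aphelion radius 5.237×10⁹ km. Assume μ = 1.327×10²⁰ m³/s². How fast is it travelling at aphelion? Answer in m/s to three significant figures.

v ≈ 710 m/s

Semi-major axis a = (r_p + r_a)/2 = 2.6448×10⁹ km = 2.645×10¹² m.
Vis-viva: v² = μ(2/r − 1/a) = 1.327×10²⁰ × (3.819×10⁻¹³ − 3.781×10⁻¹³) = 5.045×10⁵ m²/s².
v = 710.3 m/s.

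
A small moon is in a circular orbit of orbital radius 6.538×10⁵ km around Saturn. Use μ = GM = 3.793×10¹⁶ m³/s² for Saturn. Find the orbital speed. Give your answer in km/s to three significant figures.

r = 6.538×10⁵ km = 6.538×10⁸ m.
For a circular orbit v = √(μ/r) = √(3.793×10¹⁶ / 6.538×10⁸) = √(5.801×10⁷) = 7617 m/s.
That is 7.617 km/s.

v ≈ 7.62 km/s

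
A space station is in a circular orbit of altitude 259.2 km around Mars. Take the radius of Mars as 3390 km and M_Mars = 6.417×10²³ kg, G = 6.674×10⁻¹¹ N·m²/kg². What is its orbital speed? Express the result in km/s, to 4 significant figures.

μ = GM = 6.674×10⁻¹¹ × 6.417×10²³ = 4.283×10¹³ m³/s².
r = 3390 + 259.2 = 3649.2 km = 3.6492×10⁶ m.
For a circular orbit v = √(μ/r) = √(4.283×10¹³ / 3.649×10⁶) = √(1.174×10⁷) = 3426 m/s.
That is 3.426 km/s.

v ≈ 3.426 km/s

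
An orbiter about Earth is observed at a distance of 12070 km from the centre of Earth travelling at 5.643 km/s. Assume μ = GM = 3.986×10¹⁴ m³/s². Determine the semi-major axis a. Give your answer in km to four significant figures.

a ≈ 11650 km

r = 1.207×10⁷ m.
Vis-viva rearranged: 1/a = 2/r − v²/μ = 1.657×10⁻⁷ − 7.989×10⁻⁸ = 8.581×10⁻⁸ m⁻¹.
a = 1.165×10⁷ m = 11653 km.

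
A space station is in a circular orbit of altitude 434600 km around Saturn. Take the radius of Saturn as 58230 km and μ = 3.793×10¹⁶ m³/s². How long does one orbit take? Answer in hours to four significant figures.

r = 58230 + 434600 = 492830 km = 4.9283×10⁸ m.
Kepler's third law: T = 2π√(r³/μ) = 2π√((4.928×10⁸)³ / 3.793×10¹⁶).
r³/μ = 3.156×10⁹ s², so T = 2π × 5.618×10⁴ = 3.530×10⁵ s.
Converting: 3.530×10⁵ s ÷ 3600 = 98.05 hours.

T ≈ 98.05 hours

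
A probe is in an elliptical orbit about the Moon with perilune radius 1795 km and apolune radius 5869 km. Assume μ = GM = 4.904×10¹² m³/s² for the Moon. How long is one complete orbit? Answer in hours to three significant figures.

Semi-major axis a = (r_p + r_a)/2 = (1795.0 + 5869.0)/2 = 3832.0 km = 3.832×10⁶ m.
By Kepler's third law T = 2π√(a³/μ) = 2π × 3.387×10³ = 2.128×10⁴ s.
= 5.912 hours.

T ≈ 5.91 hours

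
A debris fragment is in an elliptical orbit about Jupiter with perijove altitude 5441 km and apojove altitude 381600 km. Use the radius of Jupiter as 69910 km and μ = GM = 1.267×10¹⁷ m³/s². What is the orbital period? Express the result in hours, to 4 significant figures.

T ≈ 20.96 hours

r_p = 69910 + 5441 = 75351 km = 7.5351×10⁷ m.
r_a = 69910 + 381600 = 451510 km = 4.5151×10⁸ m.
Semi-major axis a = (r_p + r_a)/2 = (75351 + 4.5151×10⁵)/2 = 2.6343×10⁵ km = 2.634×10⁸ m.
By Kepler's third law T = 2π√(a³/μ) = 2π × 1.201×10⁴ = 7.547×10⁴ s.
= 20.96 hours.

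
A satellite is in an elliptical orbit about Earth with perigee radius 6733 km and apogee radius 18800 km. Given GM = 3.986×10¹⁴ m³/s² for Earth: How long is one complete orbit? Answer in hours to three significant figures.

T ≈ 3.99 hours

Semi-major axis a = (r_p + r_a)/2 = (6733.0 + 18800)/2 = 12766 km = 1.277×10⁷ m.
By Kepler's third law T = 2π√(a³/μ) = 2π × 2.285×10³ = 1.436×10⁴ s.
= 3.988 hours.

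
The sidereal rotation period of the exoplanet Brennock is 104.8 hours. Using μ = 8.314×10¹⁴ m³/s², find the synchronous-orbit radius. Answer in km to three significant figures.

r_sync ≈ 1.44×10⁵ km

T = 104.8 hours = 3.773×10⁵ s.
A synchronous orbit has period T, so by Kepler's third law a = (μT²/4π²)^(1/3).
μT²/4π² = 8.314×10¹⁴ × (3.773×10⁵)² / 39.48 = 2.998×10²⁴ m³.
a = 1.442×10⁸ m = 1.4419×10⁵ km.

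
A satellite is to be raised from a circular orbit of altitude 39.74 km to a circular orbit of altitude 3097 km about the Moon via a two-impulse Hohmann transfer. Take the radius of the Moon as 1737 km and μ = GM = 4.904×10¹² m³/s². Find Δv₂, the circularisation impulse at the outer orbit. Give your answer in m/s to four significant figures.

Δv ≈ 268.8 m/s

r₁ = 1737 + 39.74 = 1776.7 km = 1.7767×10⁶ m.
r₂ = 1737 + 3097 = 4834.0 km = 4.8340×10⁶ m.
Transfer ellipse a_t = (r₁ + r₂)/2 = 3.305×10⁶ m.
At r₁: circular v_c1 = √(μ/r₁) = 1661 m/s; transfer-perilune v_p = √[μ(2/r₁ − 1/a_t)] = 2009 m/s.
At r₂: circular v_c2 = √(μ/r₂) = 1007 m/s; transfer-apolune v_a = √[μ(2/r₂ − 1/a_t)] = 738.5 m/s.
Δv₂ = v_c2 − v_a = 268.8 m/s.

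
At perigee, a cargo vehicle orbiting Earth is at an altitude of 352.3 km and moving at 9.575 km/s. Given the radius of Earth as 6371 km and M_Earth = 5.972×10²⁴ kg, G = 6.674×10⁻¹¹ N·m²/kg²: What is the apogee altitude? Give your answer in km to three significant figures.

apogee altitude ≈ 16600 km

μ = GM = 6.674×10⁻¹¹ × 5.972×10²⁴ = 3.986×10¹⁴ m³/s².
r_p = 6371 + 352.3 = 6723.3 km = 6.723×10⁶ m.
Specific energy ε = v²/2 − μ/r = -1.344×10⁷ J/kg, so a = −μ/(2ε) = 1.483×10⁷ m.
The apsides satisfy r_p + r_a = 2a, so the apogee radius is 2a − r_p = 2.293×10⁷ m = 22928 km.
Apogee altitude = 22928 − 6371 = 16557 km.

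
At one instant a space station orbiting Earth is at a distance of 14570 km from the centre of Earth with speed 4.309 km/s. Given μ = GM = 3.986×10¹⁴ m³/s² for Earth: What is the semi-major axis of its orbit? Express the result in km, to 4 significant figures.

r = 1.457×10⁷ m.
Vis-viva rearranged: 1/a = 2/r − v²/μ = 1.373×10⁻⁷ − 4.658×10⁻⁸ = 9.069×10⁻⁸ m⁻¹.
a = 1.103×10⁷ m = 11027 km.

a ≈ 11030 km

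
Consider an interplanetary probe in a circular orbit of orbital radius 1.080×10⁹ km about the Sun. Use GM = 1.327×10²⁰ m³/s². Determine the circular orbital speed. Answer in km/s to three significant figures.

r = 1.080×10⁹ km = 1.080×10¹² m.
For a circular orbit v = √(μ/r) = √(1.327×10²⁰ / 1.080×10¹²) = √(1.229×10⁸) = 11080 m/s.
That is 11.08 km/s.

v ≈ 11.1 km/s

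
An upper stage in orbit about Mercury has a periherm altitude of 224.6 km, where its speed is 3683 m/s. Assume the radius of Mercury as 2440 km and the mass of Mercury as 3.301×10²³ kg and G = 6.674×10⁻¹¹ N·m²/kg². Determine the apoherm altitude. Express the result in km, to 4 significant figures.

apoherm altitude ≈ 9724 km

μ = GM = 6.674×10⁻¹¹ × 3.301×10²³ = 2.203×10¹³ m³/s².
r_p = 2440 + 224.6 = 2664.6 km = 2.665×10⁶ m.
Specific energy ε = v²/2 − μ/r = -1.486×10⁶ J/kg, so a = −μ/(2ε) = 7.414×10⁶ m.
The apsides satisfy r_p + r_a = 2a, so the apoherm radius is 2a − r_p = 1.216×10⁷ m = 12164 km.
Apoherm altitude = 12164 − 2440 = 9723.6 km.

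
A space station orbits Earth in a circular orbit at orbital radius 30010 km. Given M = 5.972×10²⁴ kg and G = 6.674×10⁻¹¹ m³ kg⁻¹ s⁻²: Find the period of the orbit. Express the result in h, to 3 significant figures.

μ = GM = 6.674×10⁻¹¹ × 5.972×10²⁴ = 3.986×10¹⁴ m³/s².
r = 30010 km = 3.001×10⁷ m.
Kepler's third law: T = 2π√(r³/μ) = 2π√((3.001×10⁷)³ / 3.986×10¹⁴).
r³/μ = 6.781×10⁷ s², so T = 2π × 8.235×10³ = 5.174×10⁴ s.
Converting: 5.174×10⁴ s ÷ 3600 = 14.37 h.

T ≈ 14.4 h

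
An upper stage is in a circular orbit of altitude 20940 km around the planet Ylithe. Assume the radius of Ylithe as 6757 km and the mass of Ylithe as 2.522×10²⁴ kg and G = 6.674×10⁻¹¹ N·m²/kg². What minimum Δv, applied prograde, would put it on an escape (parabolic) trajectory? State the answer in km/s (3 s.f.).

Δv ≈ 1.02 km/s

μ = GM = 6.674×10⁻¹¹ × 2.522×10²⁴ = 1.683×10¹⁴ m³/s².
r = 6757 + 20940 = 27697 km = 2.7697×10⁷ m.
Circular speed v_c = √(μ/r) = 2465 m/s.
Escape speed v_esc = √(2μ/r) = √2 × v_c = 3486 m/s.
Δv = v_esc − v_c = 1021 m/s = 1.021 km/s.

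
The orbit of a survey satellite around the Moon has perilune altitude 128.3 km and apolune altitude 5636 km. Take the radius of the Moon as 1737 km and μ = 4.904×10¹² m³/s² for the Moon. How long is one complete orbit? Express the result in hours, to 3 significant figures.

T ≈ 7.82 hours

r_p = 1737 + 128.3 = 1865.3 km = 1.8653×10⁶ m.
r_a = 1737 + 5636 = 7373.0 km = 7.3730×10⁶ m.
Semi-major axis a = (r_p + r_a)/2 = (1865.3 + 7373.0)/2 = 4619.1 km = 4.619×10⁶ m.
By Kepler's third law T = 2π√(a³/μ) = 2π × 4.483×10³ = 2.817×10⁴ s.
= 7.824 hours.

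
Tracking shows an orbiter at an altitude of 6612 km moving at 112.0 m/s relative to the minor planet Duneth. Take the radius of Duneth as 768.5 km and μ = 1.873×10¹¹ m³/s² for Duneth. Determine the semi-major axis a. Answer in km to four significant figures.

r = 768.5 + 6612 = 7380.5 km = 7.380×10⁶ m.
Specific orbital energy ε = v²/2 − μ/r = (112.0)²/2 − 1.873×10¹¹/7.380×10⁶ = -1.911×10⁴ J/kg.
Since ε = −μ/(2a), a = −μ/(2ε) = 4.902×10⁶ m = 4901.7 km.

a ≈ 4902 km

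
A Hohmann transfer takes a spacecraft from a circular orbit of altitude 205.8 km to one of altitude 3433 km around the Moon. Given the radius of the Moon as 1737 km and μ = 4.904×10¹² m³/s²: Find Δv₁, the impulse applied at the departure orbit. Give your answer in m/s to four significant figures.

Δv ≈ 326.8 m/s

r₁ = 1737 + 205.8 = 1942.8 km = 1.9428×10⁶ m.
r₂ = 1737 + 3433 = 5170.0 km = 5.1700×10⁶ m.
Transfer ellipse a_t = (r₁ + r₂)/2 = 3.556×10⁶ m.
At r₁: circular v_c1 = √(μ/r₁) = 1589 m/s; transfer-perilune v_p = √[μ(2/r₁ − 1/a_t)] = 1916 m/s.
Δv₁ = v_p − v_c1 = 326.8 m/s.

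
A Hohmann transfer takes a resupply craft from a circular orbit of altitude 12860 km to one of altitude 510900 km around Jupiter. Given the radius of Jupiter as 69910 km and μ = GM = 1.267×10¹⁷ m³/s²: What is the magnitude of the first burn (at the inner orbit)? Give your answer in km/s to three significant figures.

r₁ = 69910 + 12860 = 82770 km = 8.2770×10⁷ m.
r₂ = 69910 + 510900 = 580810 km = 5.8081×10⁸ m.
Transfer ellipse a_t = (r₁ + r₂)/2 = 3.318×10⁸ m.
At r₁: circular v_c1 = √(μ/r₁) = 39120 m/s; transfer-perijove v_p = √[μ(2/r₁ − 1/a_t)] = 51770 m/s.
Δv₁ = v_p − v_c1 = 12640 m/s.
= 12.64 km/s.

Δv ≈ 12.6 km/s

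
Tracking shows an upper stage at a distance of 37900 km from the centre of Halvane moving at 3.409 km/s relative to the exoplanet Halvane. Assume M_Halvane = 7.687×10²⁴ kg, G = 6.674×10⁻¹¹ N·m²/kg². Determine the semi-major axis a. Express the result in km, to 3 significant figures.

a ≈ 33200 km

μ = GM = 6.674×10⁻¹¹ × 7.687×10²⁴ = 5.130×10¹⁴ m³/s².
r = 3.790×10⁷ m.
Vis-viva rearranged: 1/a = 2/r − v²/μ = 5.277×10⁻⁸ − 2.265×10⁻⁸ = 3.012×10⁻⁸ m⁻¹.
a = 3.320×10⁷ m = 33202 km.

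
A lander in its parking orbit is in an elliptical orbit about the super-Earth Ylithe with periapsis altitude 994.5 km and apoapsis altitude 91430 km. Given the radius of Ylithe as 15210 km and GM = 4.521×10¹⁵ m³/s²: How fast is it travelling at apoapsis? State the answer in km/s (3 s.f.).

r_p = 15210 + 994.5 = 16204 km = 1.6204×10⁷ m.
r_a = 15210 + 91430 = 106640 km = 1.0664×10⁸ m.
Semi-major axis a = (r_p + r_a)/2 = 61422 km = 6.142×10⁷ m.
Vis-viva: v² = μ(2/r − 1/a) = 4.521×10¹⁵ × (1.875×10⁻⁸ − 1.628×10⁻⁸) = 1.118×10⁷ m²/s².
v = 3344 m/s = 3.344 km/s.

v ≈ 3.34 km/s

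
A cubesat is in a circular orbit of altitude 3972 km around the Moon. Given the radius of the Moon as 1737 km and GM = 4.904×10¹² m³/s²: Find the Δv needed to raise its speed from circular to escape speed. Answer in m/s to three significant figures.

Δv ≈ 384 m/s

r = 1737 + 3972 = 5709.0 km = 5.7090×10⁶ m.
Circular speed v_c = √(μ/r) = 926.8 m/s.
Escape speed v_esc = √(2μ/r) = √2 × v_c = 1311 m/s.
Δv = v_esc − v_c = 383.9 m/s.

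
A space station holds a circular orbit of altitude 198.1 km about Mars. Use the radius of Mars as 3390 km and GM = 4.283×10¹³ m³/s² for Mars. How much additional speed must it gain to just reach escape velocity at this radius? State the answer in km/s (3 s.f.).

r = 3390 + 198.1 = 3588.1 km = 3.5881×10⁶ m.
Circular speed v_c = √(μ/r) = 3455 m/s.
Escape speed v_esc = √(2μ/r) = √2 × v_c = 4886 m/s.
Δv = v_esc − v_c = 1431 m/s = 1.431 km/s.

Δv ≈ 1.43 km/s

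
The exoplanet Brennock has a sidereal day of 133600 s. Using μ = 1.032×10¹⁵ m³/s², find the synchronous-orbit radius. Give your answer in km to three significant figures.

A synchronous orbit has period T, so by Kepler's third law a = (μT²/4π²)^(1/3).
μT²/4π² = 1.032×10¹⁵ × (1.336×10⁵)² / 39.48 = 4.666×10²³ m³.
a = 7.756×10⁷ m = 77561 km.

r_sync ≈ 77600 km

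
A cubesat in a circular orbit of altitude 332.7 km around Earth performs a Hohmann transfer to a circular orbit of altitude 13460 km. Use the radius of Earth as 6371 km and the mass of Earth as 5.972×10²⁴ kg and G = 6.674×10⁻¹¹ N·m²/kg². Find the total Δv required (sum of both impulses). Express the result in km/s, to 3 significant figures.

μ = GM = 6.674×10⁻¹¹ × 5.972×10²⁴ = 3.986×10¹⁴ m³/s².
r₁ = 6371 + 332.7 = 6703.7 km = 6.7037×10⁶ m.
r₂ = 6371 + 13460 = 19831 km = 1.9831×10⁷ m.
Transfer ellipse a_t = (r₁ + r₂)/2 = 1.327×10⁷ m.
At r₁: circular v_c1 = √(μ/r₁) = 7711 m/s; transfer-perigee v_p = √[μ(2/r₁ − 1/a_t)] = 9427 m/s.
Δv₁ = v_p − v_c1 = 1716 m/s.
At r₂: circular v_c2 = √(μ/r₂) = 4483 m/s; transfer-apogee v_a = √[μ(2/r₂ − 1/a_t)] = 3187 m/s.
Δv₂ = v_c2 − v_a = 1296 m/s.
Total Δv = Δv₁ + Δv₂ = 3013 m/s = 3.013 km/s.

Δv_total ≈ 3.01 km/s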